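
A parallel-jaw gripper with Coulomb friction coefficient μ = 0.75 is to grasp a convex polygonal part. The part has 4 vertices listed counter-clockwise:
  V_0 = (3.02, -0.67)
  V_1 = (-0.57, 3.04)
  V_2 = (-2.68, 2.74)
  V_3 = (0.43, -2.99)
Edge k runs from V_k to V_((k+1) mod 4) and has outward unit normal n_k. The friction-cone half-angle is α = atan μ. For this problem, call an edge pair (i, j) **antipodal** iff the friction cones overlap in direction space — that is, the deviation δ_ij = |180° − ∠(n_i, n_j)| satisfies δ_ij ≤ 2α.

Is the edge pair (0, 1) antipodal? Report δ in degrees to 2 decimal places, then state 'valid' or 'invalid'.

α = atan 0.75 = 36.87°;  2α = 73.74°
edge 0: e_0 = (-3.59, +3.71);  n_0 = (+0.7186, +0.6954)
edge 1: e_1 = (-2.11, -0.30);  n_1 = (-0.1408, +0.9900)
∠(n_0, n_1) = 54.03°
δ = |180° − 54.03°| = 125.97°
125.97° > 2α = 73.74°  →  invalid

δ = 125.97°, invalid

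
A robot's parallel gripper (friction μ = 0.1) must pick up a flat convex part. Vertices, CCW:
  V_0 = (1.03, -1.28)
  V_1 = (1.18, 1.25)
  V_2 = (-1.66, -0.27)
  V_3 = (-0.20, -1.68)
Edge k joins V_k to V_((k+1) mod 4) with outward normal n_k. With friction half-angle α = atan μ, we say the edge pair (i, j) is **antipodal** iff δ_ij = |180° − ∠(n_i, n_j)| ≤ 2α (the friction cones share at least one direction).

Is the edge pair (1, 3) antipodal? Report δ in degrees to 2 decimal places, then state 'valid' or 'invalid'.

α = atan 0.1 = 5.71°;  2α = 11.42°
edge 1: e_1 = (-2.84, -1.52);  n_1 = (-0.4719, +0.8817)
edge 3: e_3 = (+1.23, +0.40);  n_3 = (+0.3093, -0.9510)
∠(n_1, n_3) = 169.86°
δ = |180° − 169.86°| = 10.14°
10.14° ≤ 2α = 11.42°  →  valid

δ = 10.14°, valid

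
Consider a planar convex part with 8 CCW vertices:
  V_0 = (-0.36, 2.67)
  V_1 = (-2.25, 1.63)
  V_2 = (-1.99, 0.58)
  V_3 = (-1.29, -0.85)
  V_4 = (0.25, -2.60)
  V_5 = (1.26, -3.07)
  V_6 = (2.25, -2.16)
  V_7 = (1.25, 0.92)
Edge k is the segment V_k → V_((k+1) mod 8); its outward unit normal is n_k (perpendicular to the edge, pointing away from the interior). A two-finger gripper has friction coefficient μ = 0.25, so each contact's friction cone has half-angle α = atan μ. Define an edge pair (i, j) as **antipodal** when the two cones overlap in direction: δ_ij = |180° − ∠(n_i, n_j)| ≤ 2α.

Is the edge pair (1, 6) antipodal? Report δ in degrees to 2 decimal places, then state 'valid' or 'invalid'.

α = atan 0.25 = 14.04°;  2α = 28.07°
edge 1: e_1 = (+0.26, -1.05);  n_1 = (-0.9707, -0.2404)
edge 6: e_6 = (-1.00, +3.08);  n_6 = (+0.9511, +0.3088)
∠(n_1, n_6) = 175.92°
δ = |180° − 175.92°| = 4.08°
4.08° ≤ 2α = 28.07°  →  valid

δ = 4.08°, valid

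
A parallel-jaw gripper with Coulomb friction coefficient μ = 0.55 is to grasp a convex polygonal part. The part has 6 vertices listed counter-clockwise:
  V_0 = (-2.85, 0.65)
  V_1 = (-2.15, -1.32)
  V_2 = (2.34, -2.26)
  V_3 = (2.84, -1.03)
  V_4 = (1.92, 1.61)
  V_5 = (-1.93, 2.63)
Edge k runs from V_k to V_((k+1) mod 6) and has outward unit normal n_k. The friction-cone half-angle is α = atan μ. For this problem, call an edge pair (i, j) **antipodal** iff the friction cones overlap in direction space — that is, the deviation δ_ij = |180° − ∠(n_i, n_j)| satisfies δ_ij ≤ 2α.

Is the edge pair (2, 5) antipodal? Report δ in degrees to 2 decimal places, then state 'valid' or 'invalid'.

δ = 2.80°, valid

α = atan 0.55 = 28.81°;  2α = 57.62°
edge 2: e_2 = (+0.50, +1.23);  n_2 = (+0.9264, -0.3766)
edge 5: e_5 = (-0.92, -1.98);  n_5 = (-0.9069, +0.4214)
∠(n_2, n_5) = 177.20°
δ = |180° − 177.20°| = 2.80°
2.80° ≤ 2α = 57.62°  →  valid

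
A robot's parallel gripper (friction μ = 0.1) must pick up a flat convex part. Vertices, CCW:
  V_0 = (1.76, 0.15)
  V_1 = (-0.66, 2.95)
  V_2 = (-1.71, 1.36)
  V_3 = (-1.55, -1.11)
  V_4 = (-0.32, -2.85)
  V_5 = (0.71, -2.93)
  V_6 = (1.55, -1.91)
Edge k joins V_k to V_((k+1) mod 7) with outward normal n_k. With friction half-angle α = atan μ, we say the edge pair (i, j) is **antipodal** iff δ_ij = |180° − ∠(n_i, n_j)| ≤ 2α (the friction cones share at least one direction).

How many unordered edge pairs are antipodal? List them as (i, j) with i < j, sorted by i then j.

α = atan 0.1 = 5.71°;  2α = 11.42°
n_0 = (+0.7566, +0.6539)
n_1 = (-0.8345, +0.5511)
n_2 = (-0.9979, -0.0646)
n_3 = (-0.8166, -0.5772)
n_4 = (-0.0774, -0.9970)
n_5 = (+0.7719, -0.6357)
n_6 = (+0.9948, -0.1014)
  (0,1): δ = 74.28°  ·
  (0,2): δ = 37.13°  ·
  (0,3): δ = 5.58°  ✓
  (0,4): δ = 44.72°  ·
  (0,5): δ = 99.69°  ·
  (0,6): δ = 133.34°  ·
  (1,2): δ = 142.85°  ·
  (1,3): δ = 111.30°  ·
  (1,4): δ = 61.00°  ·
  (1,5): δ = 6.03°  ✓
  (1,6): δ = 27.62°  ·
  (2,3): δ = 148.45°  ·
  (2,4): δ = 98.15°  ·
  (2,5): δ = 43.18°  ·
  (2,6): δ = 9.53°  ✓
  (3,4): δ = 129.70°  ·
  (3,5): δ = 74.73°  ·
  (3,6): δ = 41.08°  ·
  (4,5): δ = 125.03°  ·
  (4,6): δ = 91.38°  ·
  (5,6): δ = 146.35°  ·
antipodal pairs: 3

count = 3; pairs: (0,3), (1,5), (2,6)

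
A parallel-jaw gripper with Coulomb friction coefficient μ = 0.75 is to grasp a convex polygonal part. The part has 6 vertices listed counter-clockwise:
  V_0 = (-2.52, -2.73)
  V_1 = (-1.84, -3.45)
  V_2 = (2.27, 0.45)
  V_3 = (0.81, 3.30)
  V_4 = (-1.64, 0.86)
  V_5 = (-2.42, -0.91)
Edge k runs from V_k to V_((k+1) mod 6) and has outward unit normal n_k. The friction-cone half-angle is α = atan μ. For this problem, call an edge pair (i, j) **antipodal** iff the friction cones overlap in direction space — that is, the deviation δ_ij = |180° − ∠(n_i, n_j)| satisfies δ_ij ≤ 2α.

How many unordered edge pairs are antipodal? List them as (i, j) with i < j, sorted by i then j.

count = 7; pairs: (0,2), (1,3), (1,4), (1,5), (2,3), (2,4), (2,5)

α = atan 0.75 = 36.87°;  2α = 73.74°
n_0 = (-0.7270, -0.6866)
n_1 = (+0.6883, -0.7254)
n_2 = (+0.8900, +0.4559)
n_3 = (-0.7057, +0.7086)
n_4 = (-0.9151, +0.4033)
n_5 = (-0.9985, +0.0549)
  (0,1): δ = 89.87°  ·
  (0,2): δ = 16.24°  ✓
  (0,3): δ = 91.52°  ·
  (0,4): δ = 112.85°  ·
  (0,5): δ = 133.49°  ·
  (1,2): δ = 106.37°  ·
  (1,3): δ = 1.38°  ✓
  (1,4): δ = 22.72°  ✓
  (1,5): δ = 43.36°  ✓
  (2,3): δ = 72.24°  ✓
  (2,4): δ = 50.91°  ✓
  (2,5): δ = 30.27°  ✓
  (3,4): δ = 158.66°  ·
  (3,5): δ = 138.03°  ·
  (4,5): δ = 159.36°  ·
antipodal pairs: 7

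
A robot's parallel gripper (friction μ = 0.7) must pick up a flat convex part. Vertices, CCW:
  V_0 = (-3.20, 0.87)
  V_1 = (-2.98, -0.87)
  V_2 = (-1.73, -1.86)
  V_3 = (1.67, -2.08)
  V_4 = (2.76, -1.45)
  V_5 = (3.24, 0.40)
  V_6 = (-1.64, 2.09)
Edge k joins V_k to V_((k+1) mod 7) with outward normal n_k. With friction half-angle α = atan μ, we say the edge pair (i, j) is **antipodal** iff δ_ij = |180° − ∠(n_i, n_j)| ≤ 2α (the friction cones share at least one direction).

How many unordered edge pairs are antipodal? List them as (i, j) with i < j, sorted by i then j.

count = 10; pairs: (0,3), (0,4), (0,5), (1,4), (1,5), (2,5), (2,6), (3,5), (3,6), (4,6)

α = atan 0.7 = 34.99°;  2α = 69.98°
n_0 = (-0.9921, -0.1254)
n_1 = (-0.6209, -0.7839)
n_2 = (-0.0646, -0.9979)
n_3 = (+0.5004, -0.8658)
n_4 = (+0.9679, -0.2511)
n_5 = (+0.3272, +0.9449)
n_6 = (-0.6160, +0.7877)
  (0,1): δ = 135.59°  ·
  (0,2): δ = 100.91°  ·
  (0,3): δ = 67.18°  ✓
  (0,4): δ = 21.75°  ✓
  (0,5): δ = 63.69°  ✓
  (0,6): δ = 120.82°  ·
  (1,2): δ = 145.32°  ·
  (1,3): δ = 111.59°  ·
  (1,4): δ = 66.17°  ✓
  (1,5): δ = 19.28°  ✓
  (1,6): δ = 76.41°  ·
  (2,3): δ = 146.27°  ·
  (2,4): δ = 100.84°  ·
  (2,5): δ = 15.40°  ✓
  (2,6): δ = 41.73°  ✓
  (3,4): δ = 134.57°  ·
  (3,5): δ = 49.13°  ✓
  (3,6): δ = 8.00°  ✓
  (4,5): δ = 94.56°  ·
  (4,6): δ = 37.43°  ✓
  (5,6): δ = 122.87°  ·
antipodal pairs: 10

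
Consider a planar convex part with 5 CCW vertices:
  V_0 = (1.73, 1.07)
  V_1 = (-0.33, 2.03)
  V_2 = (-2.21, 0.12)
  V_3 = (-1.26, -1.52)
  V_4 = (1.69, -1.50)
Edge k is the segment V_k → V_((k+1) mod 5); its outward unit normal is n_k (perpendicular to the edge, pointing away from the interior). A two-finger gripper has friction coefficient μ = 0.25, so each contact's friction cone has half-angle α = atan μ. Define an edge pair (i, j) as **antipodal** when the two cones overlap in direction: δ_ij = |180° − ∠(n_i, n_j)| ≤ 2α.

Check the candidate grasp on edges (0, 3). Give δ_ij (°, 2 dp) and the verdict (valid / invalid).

δ = 25.37°, valid

α = atan 0.25 = 14.04°;  2α = 28.07°
edge 0: e_0 = (-2.06, +0.96);  n_0 = (+0.4224, +0.9064)
edge 3: e_3 = (+2.95, +0.02);  n_3 = (+0.0068, -1.0000)
∠(n_0, n_3) = 154.63°
δ = |180° − 154.63°| = 25.37°
25.37° ≤ 2α = 28.07°  →  valid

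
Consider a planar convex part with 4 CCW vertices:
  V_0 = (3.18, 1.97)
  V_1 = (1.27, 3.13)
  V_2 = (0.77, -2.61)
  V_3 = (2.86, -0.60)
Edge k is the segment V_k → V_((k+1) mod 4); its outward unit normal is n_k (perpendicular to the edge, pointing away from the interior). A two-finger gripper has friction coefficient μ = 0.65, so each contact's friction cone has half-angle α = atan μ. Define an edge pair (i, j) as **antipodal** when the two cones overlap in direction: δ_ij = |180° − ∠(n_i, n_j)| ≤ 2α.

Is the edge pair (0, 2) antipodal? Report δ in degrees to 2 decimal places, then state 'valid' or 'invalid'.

δ = 75.15°, invalid

α = atan 0.65 = 33.02°;  2α = 66.05°
edge 0: e_0 = (-1.91, +1.16);  n_0 = (+0.5191, +0.8547)
edge 2: e_2 = (+2.09, +2.01);  n_2 = (+0.6932, -0.7208)
∠(n_0, n_2) = 104.85°
δ = |180° − 104.85°| = 75.15°
75.15° > 2α = 66.05°  →  invalid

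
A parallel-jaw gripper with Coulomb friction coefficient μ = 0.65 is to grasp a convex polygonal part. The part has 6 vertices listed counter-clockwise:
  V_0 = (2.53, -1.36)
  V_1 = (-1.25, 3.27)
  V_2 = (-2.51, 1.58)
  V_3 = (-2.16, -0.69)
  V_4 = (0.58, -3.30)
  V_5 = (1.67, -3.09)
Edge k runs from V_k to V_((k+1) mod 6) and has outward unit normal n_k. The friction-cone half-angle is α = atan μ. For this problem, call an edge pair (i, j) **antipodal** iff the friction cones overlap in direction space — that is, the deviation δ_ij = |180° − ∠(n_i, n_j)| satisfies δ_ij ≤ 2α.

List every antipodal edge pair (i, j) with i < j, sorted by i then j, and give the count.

count = 6; pairs: (0,2), (0,3), (0,4), (1,4), (1,5), (2,5)

α = atan 0.65 = 33.02°;  2α = 66.05°
n_0 = (+0.7746, +0.6324)
n_1 = (-0.8017, +0.5977)
n_2 = (-0.9883, -0.1524)
n_3 = (-0.6897, -0.7241)
n_4 = (+0.1892, -0.9819)
n_5 = (+0.8955, -0.4451)
  (0,1): δ = 75.94°  ·
  (0,2): δ = 30.46°  ✓
  (0,3): δ = 7.16°  ✓
  (0,4): δ = 61.68°  ✓
  (0,5): δ = 114.34°  ·
  (1,2): δ = 134.53°  ·
  (1,3): δ = 96.90°  ·
  (1,4): δ = 42.39°  ✓
  (1,5): δ = 10.27°  ✓
  (2,3): δ = 142.37°  ·
  (2,4): δ = 87.86°  ·
  (2,5): δ = 35.20°  ✓
  (3,4): δ = 125.49°  ·
  (3,5): δ = 72.82°  ·
  (4,5): δ = 127.34°  ·
antipodal pairs: 6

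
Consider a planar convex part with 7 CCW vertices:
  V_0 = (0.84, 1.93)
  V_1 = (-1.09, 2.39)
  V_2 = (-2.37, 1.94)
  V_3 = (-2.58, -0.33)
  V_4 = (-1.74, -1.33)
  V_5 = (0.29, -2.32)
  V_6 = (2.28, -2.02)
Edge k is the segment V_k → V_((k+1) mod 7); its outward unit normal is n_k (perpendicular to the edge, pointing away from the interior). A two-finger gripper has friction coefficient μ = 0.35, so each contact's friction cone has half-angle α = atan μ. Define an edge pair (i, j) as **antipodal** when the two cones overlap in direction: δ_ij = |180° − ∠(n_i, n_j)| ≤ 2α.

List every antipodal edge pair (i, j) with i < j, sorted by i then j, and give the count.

count = 6; pairs: (0,3), (0,4), (0,5), (1,5), (2,6), (3,6)

α = atan 0.35 = 19.29°;  2α = 38.58°
n_0 = (+0.2318, +0.9728)
n_1 = (-0.3317, +0.9434)
n_2 = (-0.9957, +0.0921)
n_3 = (-0.7657, -0.6432)
n_4 = (-0.4383, -0.8988)
n_5 = (+0.1491, -0.9888)
n_6 = (+0.9395, +0.3425)
  (0,1): δ = 147.22°  ·
  (0,2): δ = 81.88°  ·
  (0,3): δ = 36.56°  ✓
  (0,4): δ = 12.59°  ✓
  (0,5): δ = 21.98°  ✓
  (0,6): δ = 123.44°  ·
  (1,2): δ = 114.66°  ·
  (1,3): δ = 69.34°  ·
  (1,4): δ = 45.37°  ·
  (1,5): δ = 10.80°  ✓
  (1,6): δ = 90.66°  ·
  (2,3): δ = 134.68°  ·
  (2,4): δ = 110.71°  ·
  (2,5): δ = 76.14°  ·
  (2,6): δ = 25.32°  ✓
  (3,4): δ = 156.03°  ·
  (3,5): δ = 121.46°  ·
  (3,6): δ = 20.00°  ✓
  (4,5): δ = 145.43°  ·
  (4,6): δ = 43.97°  ·
  (5,6): δ = 78.54°  ·
antipodal pairs: 6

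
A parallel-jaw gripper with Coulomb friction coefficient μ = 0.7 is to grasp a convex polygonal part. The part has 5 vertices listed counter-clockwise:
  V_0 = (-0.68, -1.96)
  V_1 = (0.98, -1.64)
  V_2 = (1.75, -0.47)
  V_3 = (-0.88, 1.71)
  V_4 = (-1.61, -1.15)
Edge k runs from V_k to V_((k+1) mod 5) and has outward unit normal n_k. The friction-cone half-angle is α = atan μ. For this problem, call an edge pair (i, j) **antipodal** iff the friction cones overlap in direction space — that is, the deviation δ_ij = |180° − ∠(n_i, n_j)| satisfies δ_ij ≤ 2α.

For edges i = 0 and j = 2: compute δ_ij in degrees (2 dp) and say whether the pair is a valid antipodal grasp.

δ = 50.57°, valid

α = atan 0.7 = 34.99°;  2α = 69.98°
edge 0: e_0 = (+1.66, +0.32);  n_0 = (+0.1893, -0.9819)
edge 2: e_2 = (-2.63, +2.18);  n_2 = (+0.6382, +0.7699)
∠(n_0, n_2) = 129.43°
δ = |180° − 129.43°| = 50.57°
50.57° ≤ 2α = 69.98°  →  valid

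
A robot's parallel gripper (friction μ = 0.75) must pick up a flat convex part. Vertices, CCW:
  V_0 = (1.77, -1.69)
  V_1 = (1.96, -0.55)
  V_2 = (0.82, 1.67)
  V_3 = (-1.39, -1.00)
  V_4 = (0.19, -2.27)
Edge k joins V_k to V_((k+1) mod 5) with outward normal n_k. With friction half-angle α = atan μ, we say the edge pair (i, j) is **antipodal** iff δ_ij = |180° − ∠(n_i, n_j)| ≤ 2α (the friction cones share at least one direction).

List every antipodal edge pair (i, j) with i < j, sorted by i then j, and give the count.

α = atan 0.75 = 36.87°;  2α = 73.74°
n_0 = (+0.9864, -0.1644)
n_1 = (+0.8896, +0.4568)
n_2 = (-0.7703, +0.6376)
n_3 = (-0.6265, -0.7794)
n_4 = (+0.3446, -0.9387)
  (0,1): δ = 143.36°  ·
  (0,2): δ = 30.15°  ✓
  (0,3): δ = 60.67°  ✓
  (0,4): δ = 119.62°  ·
  (1,2): δ = 66.80°  ✓
  (1,3): δ = 24.03°  ✓
  (1,4): δ = 82.98°  ·
  (2,3): δ = 89.18°  ·
  (2,4): δ = 30.23°  ✓
  (3,4): δ = 121.05°  ·
antipodal pairs: 5

count = 5; pairs: (0,2), (0,3), (1,2), (1,3), (2,4)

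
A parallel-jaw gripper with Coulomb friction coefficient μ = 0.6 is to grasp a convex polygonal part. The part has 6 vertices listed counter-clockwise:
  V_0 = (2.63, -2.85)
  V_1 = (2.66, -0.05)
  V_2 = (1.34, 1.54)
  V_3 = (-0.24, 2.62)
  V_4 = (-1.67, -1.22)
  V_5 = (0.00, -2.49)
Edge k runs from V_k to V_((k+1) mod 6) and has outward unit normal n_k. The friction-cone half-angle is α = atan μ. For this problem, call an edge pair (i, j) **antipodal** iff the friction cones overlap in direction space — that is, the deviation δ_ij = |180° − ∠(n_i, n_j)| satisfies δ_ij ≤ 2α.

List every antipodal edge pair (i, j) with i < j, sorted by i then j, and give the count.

α = atan 0.6 = 30.96°;  2α = 61.93°
n_0 = (+0.9999, -0.0107)
n_1 = (+0.7694, +0.6388)
n_2 = (+0.5643, +0.8256)
n_3 = (-0.9371, +0.3490)
n_4 = (-0.6053, -0.7960)
n_5 = (-0.1356, -0.9908)
  (0,1): δ = 139.69°  ·
  (0,2): δ = 123.74°  ·
  (0,3): δ = 19.81°  ✓
  (0,4): δ = 53.36°  ✓
  (0,5): δ = 82.82°  ·
  (1,2): δ = 164.05°  ·
  (1,3): δ = 60.12°  ✓
  (1,4): δ = 13.05°  ✓
  (1,5): δ = 42.51°  ✓
  (2,3): δ = 76.07°  ·
  (2,4): δ = 2.90°  ✓
  (2,5): δ = 26.56°  ✓
  (3,4): δ = 106.83°  ·
  (3,5): δ = 77.37°  ·
  (4,5): δ = 150.54°  ·
antipodal pairs: 7

count = 7; pairs: (0,3), (0,4), (1,3), (1,4), (1,5), (2,4), (2,5)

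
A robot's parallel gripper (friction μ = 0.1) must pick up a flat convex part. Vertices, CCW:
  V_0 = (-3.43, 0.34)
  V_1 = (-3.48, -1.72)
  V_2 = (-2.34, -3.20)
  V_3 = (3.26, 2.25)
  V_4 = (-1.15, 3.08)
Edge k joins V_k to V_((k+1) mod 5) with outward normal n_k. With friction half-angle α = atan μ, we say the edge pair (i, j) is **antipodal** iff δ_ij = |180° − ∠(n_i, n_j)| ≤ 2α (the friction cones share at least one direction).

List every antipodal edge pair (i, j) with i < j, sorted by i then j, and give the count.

α = atan 0.1 = 5.71°;  2α = 11.42°
n_0 = (-0.9997, +0.0243)
n_1 = (-0.7922, -0.6102)
n_2 = (+0.6974, -0.7166)
n_3 = (+0.1850, +0.9827)
n_4 = (-0.7687, +0.6396)
  (0,1): δ = 141.00°  ·
  (0,2): δ = 44.39°  ·
  (0,3): δ = 80.73°  ·
  (0,4): δ = 141.63°  ·
  (1,2): δ = 83.38°  ·
  (1,3): δ = 41.74°  ·
  (1,4): δ = 102.63°  ·
  (2,3): δ = 54.88°  ·
  (2,4): δ = 6.01°  ✓
  (3,4): δ = 119.11°  ·
antipodal pairs: 1

count = 1; pairs: (2,4)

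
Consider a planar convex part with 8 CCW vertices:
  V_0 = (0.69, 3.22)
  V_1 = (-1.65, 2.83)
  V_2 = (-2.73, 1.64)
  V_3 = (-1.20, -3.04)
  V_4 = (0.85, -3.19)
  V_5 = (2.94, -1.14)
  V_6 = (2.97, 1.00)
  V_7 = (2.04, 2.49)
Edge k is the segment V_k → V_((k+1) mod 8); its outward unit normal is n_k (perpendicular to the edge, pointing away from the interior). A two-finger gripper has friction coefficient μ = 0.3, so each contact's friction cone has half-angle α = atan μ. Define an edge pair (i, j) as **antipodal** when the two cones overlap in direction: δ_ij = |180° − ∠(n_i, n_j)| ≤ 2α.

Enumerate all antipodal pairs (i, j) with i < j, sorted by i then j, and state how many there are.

count = 5; pairs: (0,3), (1,4), (2,5), (2,6), (3,7)

α = atan 0.3 = 16.70°;  2α = 33.40°
n_0 = (-0.1644, +0.9864)
n_1 = (-0.7405, +0.6721)
n_2 = (-0.9505, -0.3107)
n_3 = (-0.0730, -0.9973)
n_4 = (+0.7002, -0.7139)
n_5 = (+0.9999, -0.0140)
n_6 = (+0.8483, +0.5295)
n_7 = (+0.4757, +0.8796)
  (0,1): δ = 141.69°  ·
  (0,2): δ = 81.36°  ·
  (0,3): δ = 13.65°  ✓
  (0,4): δ = 34.98°  ·
  (0,5): δ = 79.73°  ·
  (0,6): δ = 112.51°  ·
  (0,7): δ = 142.14°  ·
  (1,2): δ = 119.67°  ·
  (1,3): δ = 51.96°  ·
  (1,4): δ = 3.33°  ✓
  (1,5): δ = 41.42°  ·
  (1,6): δ = 74.20°  ·
  (1,7): δ = 103.82°  ·
  (2,3): δ = 112.29°  ·
  (2,4): δ = 63.66°  ·
  (2,5): δ = 18.91°  ✓
  (2,6): δ = 13.87°  ✓
  (2,7): δ = 43.49°  ·
  (3,4): δ = 131.37°  ·
  (3,5): δ = 86.62°  ·
  (3,6): δ = 53.84°  ·
  (3,7): δ = 24.22°  ✓
  (4,5): δ = 135.25°  ·
  (4,6): δ = 102.48°  ·
  (4,7): δ = 72.85°  ·
  (5,6): δ = 147.23°  ·
  (5,7): δ = 117.60°  ·
  (6,7): δ = 150.37°  ·
antipodal pairs: 5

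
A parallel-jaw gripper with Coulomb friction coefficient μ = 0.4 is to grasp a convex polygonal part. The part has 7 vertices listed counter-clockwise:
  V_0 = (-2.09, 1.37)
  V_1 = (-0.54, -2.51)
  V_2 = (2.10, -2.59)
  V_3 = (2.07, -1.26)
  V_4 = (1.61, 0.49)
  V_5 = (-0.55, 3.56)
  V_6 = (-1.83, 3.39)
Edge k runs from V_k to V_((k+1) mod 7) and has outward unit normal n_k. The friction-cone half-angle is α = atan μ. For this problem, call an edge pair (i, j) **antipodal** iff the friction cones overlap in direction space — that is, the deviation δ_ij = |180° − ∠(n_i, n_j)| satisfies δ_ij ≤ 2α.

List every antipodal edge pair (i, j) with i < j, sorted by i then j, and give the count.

count = 7; pairs: (0,2), (0,3), (0,4), (1,5), (2,6), (3,6), (4,6)

α = atan 0.4 = 21.80°;  2α = 43.60°
n_0 = (-0.9286, -0.3710)
n_1 = (-0.0303, -0.9995)
n_2 = (+0.9997, +0.0226)
n_3 = (+0.9671, +0.2542)
n_4 = (+0.8179, +0.5754)
n_5 = (-0.1317, +0.9913)
n_6 = (-0.9918, +0.1277)
  (0,1): δ = 113.51°  ·
  (0,2): δ = 20.48°  ✓
  (0,3): δ = 7.05°  ✓
  (0,4): δ = 13.35°  ✓
  (0,5): δ = 75.79°  ·
  (0,6): δ = 150.89°  ·
  (1,2): δ = 86.97°  ·
  (1,3): δ = 73.54°  ·
  (1,4): δ = 53.13°  ·
  (1,5): δ = 9.30°  ✓
  (1,6): δ = 84.40°  ·
  (2,3): δ = 166.56°  ·
  (2,4): δ = 146.16°  ·
  (2,5): δ = 83.73°  ·
  (2,6): δ = 8.63°  ✓
  (3,4): δ = 159.60°  ·
  (3,5): δ = 97.16°  ·
  (3,6): δ = 22.06°  ✓
  (4,5): δ = 117.56°  ·
  (4,6): δ = 42.46°  ✓
  (5,6): δ = 104.90°  ·
antipodal pairs: 7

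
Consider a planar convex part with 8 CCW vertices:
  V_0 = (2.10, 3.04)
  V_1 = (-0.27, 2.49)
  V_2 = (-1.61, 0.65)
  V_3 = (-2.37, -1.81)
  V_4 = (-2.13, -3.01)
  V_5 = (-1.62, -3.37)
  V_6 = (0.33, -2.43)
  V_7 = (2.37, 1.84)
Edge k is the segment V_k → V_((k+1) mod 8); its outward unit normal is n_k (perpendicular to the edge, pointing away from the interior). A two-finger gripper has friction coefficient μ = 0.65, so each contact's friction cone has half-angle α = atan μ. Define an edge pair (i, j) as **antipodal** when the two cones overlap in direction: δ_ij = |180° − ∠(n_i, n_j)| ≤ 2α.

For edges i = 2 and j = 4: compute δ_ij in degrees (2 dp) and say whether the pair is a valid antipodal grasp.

δ = 108.05°, invalid

α = atan 0.65 = 33.02°;  2α = 66.05°
edge 2: e_2 = (-0.76, -2.46);  n_2 = (-0.9554, +0.2952)
edge 4: e_4 = (+0.51, -0.36);  n_4 = (-0.5767, -0.8170)
∠(n_2, n_4) = 71.95°
δ = |180° − 71.95°| = 108.05°
108.05° > 2α = 66.05°  →  invalid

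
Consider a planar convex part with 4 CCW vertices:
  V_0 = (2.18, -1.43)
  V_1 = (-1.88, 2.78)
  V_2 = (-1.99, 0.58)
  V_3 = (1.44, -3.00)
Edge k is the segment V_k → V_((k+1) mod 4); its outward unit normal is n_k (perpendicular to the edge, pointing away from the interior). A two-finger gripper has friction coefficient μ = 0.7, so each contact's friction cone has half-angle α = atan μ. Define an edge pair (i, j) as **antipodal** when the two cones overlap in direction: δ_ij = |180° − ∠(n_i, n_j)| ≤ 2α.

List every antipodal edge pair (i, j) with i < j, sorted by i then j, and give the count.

α = atan 0.7 = 34.99°;  2α = 69.98°
n_0 = (+0.7198, +0.6942)
n_1 = (-0.9988, +0.0499)
n_2 = (-0.7221, -0.6918)
n_3 = (+0.9046, -0.4264)
  (0,1): δ = 46.82°  ✓
  (0,2): δ = 0.19°  ✓
  (0,3): δ = 110.80°  ·
  (1,2): δ = 133.36°  ·
  (1,3): δ = 22.37°  ✓
  (2,3): δ = 69.01°  ✓
antipodal pairs: 4

count = 4; pairs: (0,1), (0,2), (1,3), (2,3)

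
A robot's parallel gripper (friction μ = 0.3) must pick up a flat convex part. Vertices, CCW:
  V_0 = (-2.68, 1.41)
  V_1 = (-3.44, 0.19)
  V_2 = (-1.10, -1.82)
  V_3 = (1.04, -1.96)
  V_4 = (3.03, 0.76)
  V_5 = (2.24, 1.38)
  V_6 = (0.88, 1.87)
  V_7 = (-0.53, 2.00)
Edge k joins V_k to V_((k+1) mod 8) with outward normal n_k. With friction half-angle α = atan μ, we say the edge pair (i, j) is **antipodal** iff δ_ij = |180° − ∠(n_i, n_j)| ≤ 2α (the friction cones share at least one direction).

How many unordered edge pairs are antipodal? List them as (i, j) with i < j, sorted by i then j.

α = atan 0.3 = 16.70°;  2α = 33.40°
n_0 = (-0.8488, +0.5287)
n_1 = (-0.6516, -0.7586)
n_2 = (-0.0653, -0.9979)
n_3 = (+0.8071, -0.5905)
n_4 = (+0.6174, +0.7867)
n_5 = (+0.3390, +0.9408)
n_6 = (+0.0918, +0.9958)
n_7 = (-0.2646, +0.9643)
  (0,1): δ = 98.74°  ·
  (0,2): δ = 61.82°  ·
  (0,3): δ = 4.27°  ✓
  (0,4): δ = 83.80°  ·
  (0,5): δ = 102.11°  ·
  (0,6): δ = 116.65°  ·
  (0,7): δ = 137.27°  ·
  (1,2): δ = 143.08°  ·
  (1,3): δ = 85.53°  ·
  (1,4): δ = 2.54°  ✓
  (1,5): δ = 20.85°  ✓
  (1,6): δ = 35.39°  ·
  (1,7): δ = 56.01°  ·
  (2,3): δ = 122.45°  ·
  (2,4): δ = 34.38°  ·
  (2,5): δ = 16.07°  ✓
  (2,6): δ = 1.52°  ✓
  (2,7): δ = 19.09°  ✓
  (3,4): δ = 91.94°  ·
  (3,5): δ = 73.62°  ·
  (3,6): δ = 59.08°  ·
  (3,7): δ = 38.46°  ·
  (4,5): δ = 161.69°  ·
  (4,6): δ = 147.14°  ·
  (4,7): δ = 126.53°  ·
  (5,6): δ = 165.45°  ·
  (5,7): δ = 144.84°  ·
  (6,7): δ = 159.39°  ·
antipodal pairs: 6

count = 6; pairs: (0,3), (1,4), (1,5), (2,5), (2,6), (2,7)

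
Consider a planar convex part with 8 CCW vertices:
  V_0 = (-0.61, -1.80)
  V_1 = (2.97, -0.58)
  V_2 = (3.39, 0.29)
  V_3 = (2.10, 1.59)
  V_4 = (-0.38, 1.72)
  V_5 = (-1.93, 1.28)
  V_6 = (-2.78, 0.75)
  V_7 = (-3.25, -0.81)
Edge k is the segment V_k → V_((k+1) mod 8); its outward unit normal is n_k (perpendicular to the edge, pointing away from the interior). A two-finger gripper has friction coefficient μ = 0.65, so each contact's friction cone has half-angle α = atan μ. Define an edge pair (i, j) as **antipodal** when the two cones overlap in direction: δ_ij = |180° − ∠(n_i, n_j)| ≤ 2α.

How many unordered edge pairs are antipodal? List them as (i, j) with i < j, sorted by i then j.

α = atan 0.65 = 33.02°;  2α = 66.05°
n_0 = (+0.3226, -0.9465)
n_1 = (+0.9006, -0.4347)
n_2 = (+0.7098, +0.7044)
n_3 = (+0.0523, +0.9986)
n_4 = (-0.2731, +0.9620)
n_5 = (-0.5291, +0.8486)
n_6 = (-0.9575, +0.2885)
n_7 = (-0.3511, -0.9363)
  (0,1): δ = 134.59°  ·
  (0,2): δ = 64.04°  ✓
  (0,3): δ = 21.82°  ✓
  (0,4): δ = 2.97°  ✓
  (0,5): δ = 13.13°  ✓
  (0,6): δ = 54.42°  ✓
  (0,7): δ = 140.63°  ·
  (1,2): δ = 109.45°  ·
  (1,3): δ = 67.23°  ·
  (1,4): δ = 48.38°  ✓
  (1,5): δ = 32.29°  ✓
  (1,6): δ = 9.00°  ✓
  (1,7): δ = 95.21°  ·
  (2,3): δ = 137.78°  ·
  (2,4): δ = 118.93°  ·
  (2,5): δ = 102.83°  ·
  (2,6): δ = 61.55°  ✓
  (2,7): δ = 24.67°  ✓
  (3,4): δ = 161.15°  ·
  (3,5): δ = 145.05°  ·
  (3,6): δ = 103.77°  ·
  (3,7): δ = 17.56°  ✓
  (4,5): δ = 163.90°  ·
  (4,6): δ = 122.61°  ·
  (4,7): δ = 36.40°  ✓
  (5,6): δ = 138.71°  ·
  (5,7): δ = 52.50°  ✓
  (6,7): δ = 93.79°  ·
antipodal pairs: 13

count = 13; pairs: (0,2), (0,3), (0,4), (0,5), (0,6), (1,4), (1,5), (1,6), (2,6), (2,7), (3,7), (4,7), (5,7)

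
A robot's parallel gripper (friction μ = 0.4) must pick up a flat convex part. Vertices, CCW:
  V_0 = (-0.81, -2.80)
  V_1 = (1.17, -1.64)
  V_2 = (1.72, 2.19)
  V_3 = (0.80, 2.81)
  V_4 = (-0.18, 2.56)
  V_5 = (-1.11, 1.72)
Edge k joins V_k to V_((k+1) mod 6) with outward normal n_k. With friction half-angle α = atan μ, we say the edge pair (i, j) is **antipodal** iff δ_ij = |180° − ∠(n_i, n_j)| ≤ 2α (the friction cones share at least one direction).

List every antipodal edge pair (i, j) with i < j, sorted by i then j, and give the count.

count = 4; pairs: (0,3), (0,4), (1,4), (1,5)

α = atan 0.4 = 21.80°;  2α = 43.60°
n_0 = (+0.5055, -0.8628)
n_1 = (+0.9898, -0.1421)
n_2 = (+0.5589, +0.8293)
n_3 = (-0.2472, +0.9690)
n_4 = (-0.6703, +0.7421)
n_5 = (-0.9978, -0.0662)
  (0,1): δ = 128.54°  ·
  (0,2): δ = 64.34°  ·
  (0,3): δ = 16.05°  ✓
  (0,4): δ = 11.72°  ✓
  (0,5): δ = 63.43°  ·
  (1,2): δ = 115.80°  ·
  (1,3): δ = 67.52°  ·
  (1,4): δ = 39.74°  ✓
  (1,5): δ = 11.97°  ✓
  (2,3): δ = 131.71°  ·
  (2,4): δ = 103.93°  ·
  (2,5): δ = 52.23°  ·
  (3,4): δ = 152.22°  ·
  (3,5): δ = 100.51°  ·
  (4,5): δ = 128.29°  ·
antipodal pairs: 4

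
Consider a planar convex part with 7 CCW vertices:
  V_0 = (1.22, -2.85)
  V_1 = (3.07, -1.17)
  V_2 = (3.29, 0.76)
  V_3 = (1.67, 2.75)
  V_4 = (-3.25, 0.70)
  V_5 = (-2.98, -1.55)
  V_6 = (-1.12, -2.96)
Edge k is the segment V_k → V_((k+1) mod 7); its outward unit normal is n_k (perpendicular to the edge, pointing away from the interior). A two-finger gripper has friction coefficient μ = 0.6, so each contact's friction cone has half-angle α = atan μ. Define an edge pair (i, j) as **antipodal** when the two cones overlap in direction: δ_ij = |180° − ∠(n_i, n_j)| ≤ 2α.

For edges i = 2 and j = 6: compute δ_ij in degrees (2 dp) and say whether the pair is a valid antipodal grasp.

δ = 53.54°, valid

α = atan 0.6 = 30.96°;  2α = 61.93°
edge 2: e_2 = (-1.62, +1.99);  n_2 = (+0.7755, +0.6313)
edge 6: e_6 = (+2.34, +0.11);  n_6 = (+0.0470, -0.9989)
∠(n_2, n_6) = 126.46°
δ = |180° − 126.46°| = 53.54°
53.54° ≤ 2α = 61.93°  →  valid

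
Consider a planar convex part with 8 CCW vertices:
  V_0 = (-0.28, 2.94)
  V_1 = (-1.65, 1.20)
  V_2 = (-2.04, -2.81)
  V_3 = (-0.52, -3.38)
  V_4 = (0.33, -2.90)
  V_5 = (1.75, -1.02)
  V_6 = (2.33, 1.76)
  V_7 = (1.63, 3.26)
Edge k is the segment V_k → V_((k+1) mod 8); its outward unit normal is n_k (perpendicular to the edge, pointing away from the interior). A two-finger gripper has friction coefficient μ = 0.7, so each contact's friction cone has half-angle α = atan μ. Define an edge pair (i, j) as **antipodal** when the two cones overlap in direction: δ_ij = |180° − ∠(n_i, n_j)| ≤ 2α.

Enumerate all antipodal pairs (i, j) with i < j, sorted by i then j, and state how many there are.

count = 13; pairs: (0,3), (0,4), (0,5), (0,6), (1,3), (1,4), (1,5), (1,6), (2,6), (2,7), (3,7), (4,7), (5,7)

α = atan 0.7 = 34.99°;  2α = 69.98°
n_0 = (-0.7857, +0.6186)
n_1 = (-0.9953, +0.0968)
n_2 = (-0.3511, -0.9363)
n_3 = (+0.4917, -0.8708)
n_4 = (+0.7980, -0.6027)
n_5 = (+0.9789, -0.2042)
n_6 = (+0.9062, +0.4229)
n_7 = (-0.1652, +0.9863)
  (0,1): δ = 147.34°  ·
  (0,2): δ = 72.34°  ·
  (0,3): δ = 22.33°  ✓
  (0,4): δ = 1.15°  ✓
  (0,5): δ = 26.43°  ✓
  (0,6): δ = 63.23°  ✓
  (0,7): δ = 137.73°  ·
  (1,2): δ = 105.00°  ·
  (1,3): δ = 54.99°  ✓
  (1,4): δ = 31.51°  ✓
  (1,5): δ = 6.23°  ✓
  (1,6): δ = 30.57°  ✓
  (1,7): δ = 105.07°  ·
  (2,3): δ = 129.99°  ·
  (2,4): δ = 106.51°  ·
  (2,5): δ = 81.23°  ·
  (2,6): δ = 44.43°  ✓
  (2,7): δ = 30.07°  ✓
  (3,4): δ = 156.52°  ·
  (3,5): δ = 131.24°  ·
  (3,6): δ = 94.44°  ·
  (3,7): δ = 19.94°  ✓
  (4,5): δ = 154.72°  ·
  (4,6): δ = 117.92°  ·
  (4,7): δ = 43.42°  ✓
  (5,6): δ = 143.20°  ·
  (5,7): δ = 68.70°  ✓
  (6,7): δ = 105.51°  ·
antipodal pairs: 13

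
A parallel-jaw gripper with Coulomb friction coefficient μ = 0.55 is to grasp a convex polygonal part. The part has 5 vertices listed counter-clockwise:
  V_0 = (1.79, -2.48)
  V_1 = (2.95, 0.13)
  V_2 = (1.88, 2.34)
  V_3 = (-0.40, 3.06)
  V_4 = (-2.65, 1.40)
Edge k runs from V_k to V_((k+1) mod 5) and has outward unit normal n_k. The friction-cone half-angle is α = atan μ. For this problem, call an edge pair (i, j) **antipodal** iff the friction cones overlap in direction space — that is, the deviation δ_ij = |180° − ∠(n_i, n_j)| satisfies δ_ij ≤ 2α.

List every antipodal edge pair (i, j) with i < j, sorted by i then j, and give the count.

α = atan 0.55 = 28.81°;  2α = 57.62°
n_0 = (+0.9138, -0.4061)
n_1 = (+0.9001, +0.4358)
n_2 = (+0.3011, +0.9536)
n_3 = (-0.5937, +0.8047)
n_4 = (-0.6580, -0.7530)
  (0,1): δ = 130.20°  ·
  (0,2): δ = 83.56°  ·
  (0,3): δ = 29.62°  ✓
  (0,4): δ = 72.81°  ·
  (1,2): δ = 133.36°  ·
  (1,3): δ = 79.42°  ·
  (1,4): δ = 23.02°  ✓
  (2,3): δ = 126.06°  ·
  (2,4): δ = 23.62°  ✓
  (3,4): δ = 77.57°  ·
antipodal pairs: 3

count = 3; pairs: (0,3), (1,4), (2,4)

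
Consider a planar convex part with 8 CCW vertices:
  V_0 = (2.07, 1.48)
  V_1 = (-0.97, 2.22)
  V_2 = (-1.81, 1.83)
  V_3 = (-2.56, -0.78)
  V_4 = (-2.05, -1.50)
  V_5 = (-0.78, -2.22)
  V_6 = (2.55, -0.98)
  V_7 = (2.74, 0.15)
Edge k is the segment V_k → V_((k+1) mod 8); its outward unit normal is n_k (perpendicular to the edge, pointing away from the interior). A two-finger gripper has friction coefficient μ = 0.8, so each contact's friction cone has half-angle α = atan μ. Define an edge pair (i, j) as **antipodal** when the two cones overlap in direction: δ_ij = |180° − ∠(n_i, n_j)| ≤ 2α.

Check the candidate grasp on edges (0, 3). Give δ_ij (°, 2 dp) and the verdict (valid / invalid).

α = atan 0.8 = 38.66°;  2α = 77.32°
edge 0: e_0 = (-3.04, +0.74);  n_0 = (+0.2365, +0.9716)
edge 3: e_3 = (+0.51, -0.72);  n_3 = (-0.8160, -0.5780)
∠(n_0, n_3) = 138.99°
δ = |180° − 138.99°| = 41.01°
41.01° ≤ 2α = 77.32°  →  valid

δ = 41.01°, valid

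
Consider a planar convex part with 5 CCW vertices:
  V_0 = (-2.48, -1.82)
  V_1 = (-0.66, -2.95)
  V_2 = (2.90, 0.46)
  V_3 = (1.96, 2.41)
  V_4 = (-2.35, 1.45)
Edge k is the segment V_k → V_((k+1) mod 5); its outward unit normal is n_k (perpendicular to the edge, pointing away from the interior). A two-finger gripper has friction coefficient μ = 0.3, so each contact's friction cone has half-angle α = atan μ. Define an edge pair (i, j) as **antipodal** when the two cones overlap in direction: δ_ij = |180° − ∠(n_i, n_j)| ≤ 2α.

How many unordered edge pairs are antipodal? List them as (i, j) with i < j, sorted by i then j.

α = atan 0.3 = 16.70°;  2α = 33.40°
n_0 = (-0.5275, -0.8496)
n_1 = (+0.6917, -0.7222)
n_2 = (+0.9008, +0.4342)
n_3 = (-0.2174, +0.9761)
n_4 = (-0.9992, +0.0397)
  (0,1): δ = 104.40°  ·
  (0,2): δ = 32.43°  ✓
  (0,3): δ = 44.39°  ·
  (0,4): δ = 119.56°  ·
  (1,2): δ = 108.03°  ·
  (1,3): δ = 31.21°  ✓
  (1,4): δ = 43.96°  ·
  (2,3): δ = 103.18°  ·
  (2,4): δ = 28.01°  ✓
  (3,4): δ = 104.83°  ·
antipodal pairs: 3

count = 3; pairs: (0,2), (1,3), (2,4)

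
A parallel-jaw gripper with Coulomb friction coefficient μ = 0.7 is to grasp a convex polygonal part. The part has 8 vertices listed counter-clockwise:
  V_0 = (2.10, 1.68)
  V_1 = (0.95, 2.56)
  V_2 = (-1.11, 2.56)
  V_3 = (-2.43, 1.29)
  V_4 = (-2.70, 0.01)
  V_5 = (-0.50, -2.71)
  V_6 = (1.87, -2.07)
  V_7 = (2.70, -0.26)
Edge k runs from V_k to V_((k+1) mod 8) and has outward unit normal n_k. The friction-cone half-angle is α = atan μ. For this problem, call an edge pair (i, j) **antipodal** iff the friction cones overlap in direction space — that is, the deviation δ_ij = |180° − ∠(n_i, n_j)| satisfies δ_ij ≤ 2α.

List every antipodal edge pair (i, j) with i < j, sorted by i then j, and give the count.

α = atan 0.7 = 34.99°;  2α = 69.98°
n_0 = (+0.6077, +0.7942)
n_1 = (+0.0000, +1.0000)
n_2 = (-0.6933, +0.7206)
n_3 = (-0.9785, +0.2064)
n_4 = (-0.7775, -0.6289)
n_5 = (+0.2607, -0.9654)
n_6 = (+0.9090, -0.4168)
n_7 = (+0.9554, +0.2955)
  (0,1): δ = 142.58°  ·
  (0,2): δ = 98.68°  ·
  (0,3): δ = 64.49°  ✓
  (0,4): δ = 13.61°  ✓
  (0,5): δ = 52.54°  ✓
  (0,6): δ = 102.79°  ·
  (0,7): δ = 144.61°  ·
  (1,2): δ = 136.11°  ·
  (1,3): δ = 101.91°  ·
  (1,4): δ = 51.03°  ✓
  (1,5): δ = 15.11°  ✓
  (1,6): δ = 65.37°  ✓
  (1,7): δ = 107.19°  ·
  (2,3): δ = 145.81°  ·
  (2,4): δ = 94.93°  ·
  (2,5): δ = 28.78°  ✓
  (2,6): δ = 21.47°  ✓
  (2,7): δ = 63.29°  ✓
  (3,4): δ = 129.12°  ·
  (3,5): δ = 62.98°  ✓
  (3,6): δ = 12.72°  ✓
  (3,7): δ = 29.10°  ✓
  (4,5): δ = 113.85°  ·
  (4,6): δ = 63.60°  ✓
  (4,7): δ = 21.78°  ✓
  (5,6): δ = 129.75°  ·
  (5,7): δ = 87.93°  ·
  (6,7): δ = 138.18°  ·
antipodal pairs: 14

count = 14; pairs: (0,3), (0,4), (0,5), (1,4), (1,5), (1,6), (2,5), (2,6), (2,7), (3,5), (3,6), (3,7), (4,6), (4,7)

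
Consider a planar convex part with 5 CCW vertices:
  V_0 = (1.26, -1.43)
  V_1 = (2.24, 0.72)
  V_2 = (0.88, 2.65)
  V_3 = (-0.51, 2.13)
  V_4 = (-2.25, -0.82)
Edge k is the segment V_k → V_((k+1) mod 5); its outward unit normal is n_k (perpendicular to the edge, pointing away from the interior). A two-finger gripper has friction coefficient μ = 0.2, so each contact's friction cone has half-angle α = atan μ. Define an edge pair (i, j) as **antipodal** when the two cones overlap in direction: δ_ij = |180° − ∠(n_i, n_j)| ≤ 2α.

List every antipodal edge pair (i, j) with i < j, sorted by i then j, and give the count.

α = atan 0.2 = 11.31°;  2α = 22.62°
n_0 = (+0.9099, -0.4148)
n_1 = (+0.8174, +0.5760)
n_2 = (-0.3504, +0.9366)
n_3 = (-0.8613, +0.5080)
n_4 = (-0.1712, -0.9852)
  (0,1): δ = 120.32°  ·
  (0,2): δ = 44.98°  ·
  (0,3): δ = 6.03°  ✓
  (0,4): δ = 104.65°  ·
  (1,2): δ = 104.66°  ·
  (1,3): δ = 65.70°  ·
  (1,4): δ = 44.97°  ·
  (2,3): δ = 141.04°  ·
  (2,4): δ = 30.37°  ·
  (3,4): δ = 69.33°  ·
antipodal pairs: 1

count = 1; pairs: (0,3)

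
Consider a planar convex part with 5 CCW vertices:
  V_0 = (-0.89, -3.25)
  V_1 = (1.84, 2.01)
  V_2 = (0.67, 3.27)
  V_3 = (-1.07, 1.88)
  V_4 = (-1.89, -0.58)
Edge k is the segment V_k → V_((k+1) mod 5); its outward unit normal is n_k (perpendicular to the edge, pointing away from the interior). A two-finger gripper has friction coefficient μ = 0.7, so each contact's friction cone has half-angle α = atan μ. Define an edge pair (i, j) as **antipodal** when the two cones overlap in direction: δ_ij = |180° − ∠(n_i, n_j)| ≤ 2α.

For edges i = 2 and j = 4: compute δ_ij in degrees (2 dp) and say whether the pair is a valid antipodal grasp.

δ = 108.09°, invalid

α = atan 0.7 = 34.99°;  2α = 69.98°
edge 2: e_2 = (-1.74, -1.39);  n_2 = (-0.6241, +0.7813)
edge 4: e_4 = (+1.00, -2.67);  n_4 = (-0.9365, -0.3507)
∠(n_2, n_4) = 71.91°
δ = |180° − 71.91°| = 108.09°
108.09° > 2α = 69.98°  →  invalid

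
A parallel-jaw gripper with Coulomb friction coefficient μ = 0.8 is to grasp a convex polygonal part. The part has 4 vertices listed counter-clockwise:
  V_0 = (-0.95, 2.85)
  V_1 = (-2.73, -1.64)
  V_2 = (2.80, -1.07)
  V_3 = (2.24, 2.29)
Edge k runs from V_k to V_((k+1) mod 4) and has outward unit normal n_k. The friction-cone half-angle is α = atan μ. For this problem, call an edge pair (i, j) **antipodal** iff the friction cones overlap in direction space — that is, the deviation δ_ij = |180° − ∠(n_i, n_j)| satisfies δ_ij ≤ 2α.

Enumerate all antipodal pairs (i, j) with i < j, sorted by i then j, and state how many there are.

α = atan 0.8 = 38.66°;  2α = 77.32°
n_0 = (-0.9296, +0.3685)
n_1 = (+0.1025, -0.9947)
n_2 = (+0.9864, +0.1644)
n_3 = (+0.1729, +0.9849)
  (0,1): δ = 62.49°  ✓
  (0,2): δ = 31.09°  ✓
  (0,3): δ = 101.67°  ·
  (1,2): δ = 86.42°  ·
  (1,3): δ = 15.84°  ✓
  (2,3): δ = 109.42°  ·
antipodal pairs: 3

count = 3; pairs: (0,1), (0,2), (1,3)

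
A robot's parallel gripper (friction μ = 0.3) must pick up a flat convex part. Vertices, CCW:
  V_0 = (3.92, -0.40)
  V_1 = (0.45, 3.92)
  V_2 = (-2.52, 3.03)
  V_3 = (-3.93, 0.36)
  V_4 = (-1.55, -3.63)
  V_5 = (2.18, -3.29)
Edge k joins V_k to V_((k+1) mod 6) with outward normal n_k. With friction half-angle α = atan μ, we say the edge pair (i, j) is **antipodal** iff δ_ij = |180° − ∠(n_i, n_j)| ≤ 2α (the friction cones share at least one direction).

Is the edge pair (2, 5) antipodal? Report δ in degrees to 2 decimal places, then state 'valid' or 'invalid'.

δ = 3.21°, valid

α = atan 0.3 = 16.70°;  2α = 33.40°
edge 2: e_2 = (-1.41, -2.67);  n_2 = (-0.8843, +0.4670)
edge 5: e_5 = (+1.74, +2.89);  n_5 = (+0.8567, -0.5158)
∠(n_2, n_5) = 176.79°
δ = |180° − 176.79°| = 3.21°
3.21° ≤ 2α = 33.40°  →  valid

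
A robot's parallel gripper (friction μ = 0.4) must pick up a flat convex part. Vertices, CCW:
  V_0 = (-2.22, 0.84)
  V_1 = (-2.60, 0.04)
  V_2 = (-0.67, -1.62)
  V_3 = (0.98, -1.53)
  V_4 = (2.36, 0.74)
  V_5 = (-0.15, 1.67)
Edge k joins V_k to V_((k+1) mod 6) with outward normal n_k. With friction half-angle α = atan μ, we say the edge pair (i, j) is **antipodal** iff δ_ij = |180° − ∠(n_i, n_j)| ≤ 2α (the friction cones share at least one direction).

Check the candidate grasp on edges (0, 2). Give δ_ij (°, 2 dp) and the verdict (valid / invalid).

δ = 61.47°, invalid

α = atan 0.4 = 21.80°;  2α = 43.60°
edge 0: e_0 = (-0.38, -0.80);  n_0 = (-0.9033, +0.4291)
edge 2: e_2 = (+1.65, +0.09);  n_2 = (+0.0545, -0.9985)
∠(n_0, n_2) = 118.53°
δ = |180° − 118.53°| = 61.47°
61.47° > 2α = 43.60°  →  invalid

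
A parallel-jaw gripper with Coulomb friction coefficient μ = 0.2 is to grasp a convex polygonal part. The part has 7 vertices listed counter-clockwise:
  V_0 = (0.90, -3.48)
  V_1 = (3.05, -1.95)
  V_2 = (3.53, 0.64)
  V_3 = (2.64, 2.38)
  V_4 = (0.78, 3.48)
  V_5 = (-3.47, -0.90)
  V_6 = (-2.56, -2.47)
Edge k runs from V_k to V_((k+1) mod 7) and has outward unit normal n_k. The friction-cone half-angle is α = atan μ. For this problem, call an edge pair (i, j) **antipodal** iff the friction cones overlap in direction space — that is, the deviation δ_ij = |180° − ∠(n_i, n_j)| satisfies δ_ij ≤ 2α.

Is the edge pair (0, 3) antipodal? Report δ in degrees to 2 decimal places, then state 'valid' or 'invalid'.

α = atan 0.2 = 11.31°;  2α = 22.62°
edge 0: e_0 = (+2.15, +1.53);  n_0 = (+0.5798, -0.8148)
edge 3: e_3 = (-1.86, +1.10);  n_3 = (+0.5090, +0.8607)
∠(n_0, n_3) = 113.96°
δ = |180° − 113.96°| = 66.04°
66.04° > 2α = 22.62°  →  invalid

δ = 66.04°, invalid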